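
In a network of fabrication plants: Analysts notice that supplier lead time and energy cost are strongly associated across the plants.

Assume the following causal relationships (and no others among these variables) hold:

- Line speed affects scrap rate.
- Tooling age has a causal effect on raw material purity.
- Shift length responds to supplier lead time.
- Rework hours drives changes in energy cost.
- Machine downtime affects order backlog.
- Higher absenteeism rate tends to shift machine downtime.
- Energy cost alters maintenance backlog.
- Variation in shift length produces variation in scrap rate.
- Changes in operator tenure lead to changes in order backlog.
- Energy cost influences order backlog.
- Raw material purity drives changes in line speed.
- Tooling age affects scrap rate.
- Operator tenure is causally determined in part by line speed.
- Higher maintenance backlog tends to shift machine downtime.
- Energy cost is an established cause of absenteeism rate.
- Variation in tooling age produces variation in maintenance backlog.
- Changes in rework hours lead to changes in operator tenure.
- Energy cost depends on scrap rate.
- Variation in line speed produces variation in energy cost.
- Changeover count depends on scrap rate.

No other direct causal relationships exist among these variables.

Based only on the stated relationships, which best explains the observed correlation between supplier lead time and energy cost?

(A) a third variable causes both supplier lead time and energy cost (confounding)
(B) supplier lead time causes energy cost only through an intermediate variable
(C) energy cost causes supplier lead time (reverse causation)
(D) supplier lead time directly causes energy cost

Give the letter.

Supplier lead time reaches energy cost through supplier lead time → shift length → scrap rate → energy cost — an indirect causal chain with no direct supplier lead time → energy cost link. No variable causes both supplier lead time and energy cost, so confounding is ruled out; the effect is mediated.

B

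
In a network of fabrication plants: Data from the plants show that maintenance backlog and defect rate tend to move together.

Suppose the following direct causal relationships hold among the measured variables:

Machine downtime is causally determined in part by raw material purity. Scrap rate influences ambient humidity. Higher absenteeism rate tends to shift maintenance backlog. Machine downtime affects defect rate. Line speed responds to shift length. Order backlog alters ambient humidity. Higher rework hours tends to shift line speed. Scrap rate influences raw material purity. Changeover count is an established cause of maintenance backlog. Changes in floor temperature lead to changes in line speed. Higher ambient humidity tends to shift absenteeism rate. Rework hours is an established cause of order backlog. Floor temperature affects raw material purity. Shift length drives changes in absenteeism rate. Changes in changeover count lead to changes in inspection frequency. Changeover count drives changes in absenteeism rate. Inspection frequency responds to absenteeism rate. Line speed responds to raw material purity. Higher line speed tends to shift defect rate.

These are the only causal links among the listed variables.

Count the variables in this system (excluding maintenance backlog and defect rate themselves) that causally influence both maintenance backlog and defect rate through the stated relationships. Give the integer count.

3

The common causes are: rework hours (to maintenance backlog via rework hours → order backlog → ambient humidity → absenteeism rate → maintenance backlog; to defect rate via rework hours → line speed → defect rate); scrap rate (to maintenance backlog via scrap rate → ambient humidity → absenteeism rate → maintenance backlog; to defect rate via scrap rate → raw material purity → line speed → defect rate); shift length (to maintenance backlog via shift length → absenteeism rate → maintenance backlog; to defect rate via shift length → line speed → defect rate).
Every other variable lacks a causal path to at least one of maintenance backlog and defect rate.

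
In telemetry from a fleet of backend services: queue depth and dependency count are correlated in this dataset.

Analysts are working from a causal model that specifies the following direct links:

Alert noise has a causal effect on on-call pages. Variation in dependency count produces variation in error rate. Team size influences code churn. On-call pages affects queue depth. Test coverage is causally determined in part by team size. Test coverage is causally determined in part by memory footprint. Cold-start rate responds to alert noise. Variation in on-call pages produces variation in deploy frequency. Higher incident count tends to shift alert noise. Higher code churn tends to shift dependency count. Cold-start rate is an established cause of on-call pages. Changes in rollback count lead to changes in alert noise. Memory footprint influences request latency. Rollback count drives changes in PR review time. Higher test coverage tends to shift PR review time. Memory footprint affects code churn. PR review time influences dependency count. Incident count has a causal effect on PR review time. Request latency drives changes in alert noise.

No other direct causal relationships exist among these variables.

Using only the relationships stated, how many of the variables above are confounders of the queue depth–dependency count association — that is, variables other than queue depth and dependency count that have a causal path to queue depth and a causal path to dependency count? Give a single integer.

The common causes are: incident count (to queue depth via incident count → alert noise → on-call pages → queue depth; to dependency count via incident count → PR review time → dependency count); memory footprint (to queue depth via memory footprint → request latency → alert noise → on-call pages → queue depth; to dependency count via memory footprint → code churn → dependency count); rollback count (to queue depth via rollback count → alert noise → on-call pages → queue depth; to dependency count via rollback count → PR review time → dependency count).
Every other variable lacks a causal path to at least one of queue depth and dependency count.

3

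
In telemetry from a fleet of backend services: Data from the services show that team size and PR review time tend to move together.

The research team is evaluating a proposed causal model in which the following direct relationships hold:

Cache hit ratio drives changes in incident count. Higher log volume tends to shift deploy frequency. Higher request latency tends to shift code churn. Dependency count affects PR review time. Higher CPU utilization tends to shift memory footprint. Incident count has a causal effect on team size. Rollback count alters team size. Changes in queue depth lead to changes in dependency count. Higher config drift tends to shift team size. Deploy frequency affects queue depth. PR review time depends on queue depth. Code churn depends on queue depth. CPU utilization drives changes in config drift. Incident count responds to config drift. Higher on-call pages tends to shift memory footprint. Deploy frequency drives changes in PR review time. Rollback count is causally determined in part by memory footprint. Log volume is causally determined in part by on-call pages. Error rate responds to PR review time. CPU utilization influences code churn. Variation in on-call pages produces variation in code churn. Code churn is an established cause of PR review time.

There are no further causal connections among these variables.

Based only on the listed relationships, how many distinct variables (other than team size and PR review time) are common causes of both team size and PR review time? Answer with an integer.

2

The common causes are: CPU utilization (to team size via CPU utilization → config drift → team size; to PR review time via CPU utilization → code churn → PR review time); on-call pages (to team size via on-call pages → memory footprint → rollback count → team size; to PR review time via on-call pages → code churn → PR review time).
Every other variable lacks a causal path to at least one of team size and PR review time.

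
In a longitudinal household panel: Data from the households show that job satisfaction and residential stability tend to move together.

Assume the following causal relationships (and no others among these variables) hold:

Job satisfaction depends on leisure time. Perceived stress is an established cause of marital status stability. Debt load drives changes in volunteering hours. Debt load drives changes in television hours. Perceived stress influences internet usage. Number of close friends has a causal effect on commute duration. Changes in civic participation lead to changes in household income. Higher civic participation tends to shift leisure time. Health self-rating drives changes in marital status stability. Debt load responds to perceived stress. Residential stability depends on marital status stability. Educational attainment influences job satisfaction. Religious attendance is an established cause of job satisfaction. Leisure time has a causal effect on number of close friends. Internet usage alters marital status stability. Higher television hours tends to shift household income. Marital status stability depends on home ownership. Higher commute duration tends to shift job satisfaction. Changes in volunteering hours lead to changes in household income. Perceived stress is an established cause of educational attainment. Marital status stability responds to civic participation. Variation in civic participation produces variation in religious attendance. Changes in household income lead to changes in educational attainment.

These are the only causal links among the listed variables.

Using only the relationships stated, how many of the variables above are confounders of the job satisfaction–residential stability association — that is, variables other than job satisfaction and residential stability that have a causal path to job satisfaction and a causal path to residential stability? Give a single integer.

2

The common causes are: civic participation (to job satisfaction via civic participation → leisure time → job satisfaction; to residential stability via civic participation → marital status stability → residential stability); perceived stress (to job satisfaction via perceived stress → educational attainment → job satisfaction; to residential stability via perceived stress → marital status stability → residential stability).
Every other variable lacks a causal path to at least one of job satisfaction and residential stability.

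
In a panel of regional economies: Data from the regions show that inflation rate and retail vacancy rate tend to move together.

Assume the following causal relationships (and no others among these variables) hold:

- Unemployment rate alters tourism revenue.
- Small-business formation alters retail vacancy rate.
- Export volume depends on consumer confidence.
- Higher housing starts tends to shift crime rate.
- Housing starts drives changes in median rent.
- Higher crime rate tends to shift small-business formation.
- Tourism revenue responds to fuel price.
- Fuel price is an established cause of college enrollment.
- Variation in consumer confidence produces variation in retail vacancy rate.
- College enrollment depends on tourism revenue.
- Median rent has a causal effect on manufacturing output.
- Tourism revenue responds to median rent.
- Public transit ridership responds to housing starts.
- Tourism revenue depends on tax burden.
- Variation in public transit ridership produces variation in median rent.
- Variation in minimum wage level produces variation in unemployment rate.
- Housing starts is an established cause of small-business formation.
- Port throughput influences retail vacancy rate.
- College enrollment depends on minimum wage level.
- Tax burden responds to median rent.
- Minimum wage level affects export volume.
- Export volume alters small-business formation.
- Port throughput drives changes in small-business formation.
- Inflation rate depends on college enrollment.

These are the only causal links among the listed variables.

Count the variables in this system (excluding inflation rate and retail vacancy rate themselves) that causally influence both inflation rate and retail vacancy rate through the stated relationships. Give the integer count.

2

The common causes are: housing starts (to inflation rate via housing starts → median rent → tourism revenue → college enrollment → inflation rate; to retail vacancy rate via housing starts → small-business formation → retail vacancy rate); minimum wage level (to inflation rate via minimum wage level → college enrollment → inflation rate; to retail vacancy rate via minimum wage level → export volume → small-business formation → retail vacancy rate).
Every other variable lacks a causal path to at least one of inflation rate and retail vacancy rate.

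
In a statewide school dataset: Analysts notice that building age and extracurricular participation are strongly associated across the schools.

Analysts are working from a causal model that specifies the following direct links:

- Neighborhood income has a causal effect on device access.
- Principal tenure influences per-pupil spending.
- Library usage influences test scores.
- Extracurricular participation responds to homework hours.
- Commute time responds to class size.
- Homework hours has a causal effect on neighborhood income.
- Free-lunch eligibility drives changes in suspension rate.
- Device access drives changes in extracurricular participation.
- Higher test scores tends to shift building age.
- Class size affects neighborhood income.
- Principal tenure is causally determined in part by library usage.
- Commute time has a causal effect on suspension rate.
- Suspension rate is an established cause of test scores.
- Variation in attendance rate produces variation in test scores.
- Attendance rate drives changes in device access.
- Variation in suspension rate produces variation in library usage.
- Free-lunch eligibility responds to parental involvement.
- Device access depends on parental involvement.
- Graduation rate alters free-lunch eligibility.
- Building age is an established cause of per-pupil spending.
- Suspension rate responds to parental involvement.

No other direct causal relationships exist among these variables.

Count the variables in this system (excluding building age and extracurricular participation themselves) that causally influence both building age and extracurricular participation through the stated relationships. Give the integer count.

The common causes are: attendance rate (to building age via attendance rate → test scores → building age; to extracurricular participation via attendance rate → device access → extracurricular participation); class size (to building age via class size → commute time → suspension rate → test scores → building age; to extracurricular participation via class size → neighborhood income → device access → extracurricular participation); parental involvement (to building age via parental involvement → suspension rate → test scores → building age; to extracurricular participation via parental involvement → device access → extracurricular participation).
Every other variable lacks a causal path to at least one of building age and extracurricular participation.

3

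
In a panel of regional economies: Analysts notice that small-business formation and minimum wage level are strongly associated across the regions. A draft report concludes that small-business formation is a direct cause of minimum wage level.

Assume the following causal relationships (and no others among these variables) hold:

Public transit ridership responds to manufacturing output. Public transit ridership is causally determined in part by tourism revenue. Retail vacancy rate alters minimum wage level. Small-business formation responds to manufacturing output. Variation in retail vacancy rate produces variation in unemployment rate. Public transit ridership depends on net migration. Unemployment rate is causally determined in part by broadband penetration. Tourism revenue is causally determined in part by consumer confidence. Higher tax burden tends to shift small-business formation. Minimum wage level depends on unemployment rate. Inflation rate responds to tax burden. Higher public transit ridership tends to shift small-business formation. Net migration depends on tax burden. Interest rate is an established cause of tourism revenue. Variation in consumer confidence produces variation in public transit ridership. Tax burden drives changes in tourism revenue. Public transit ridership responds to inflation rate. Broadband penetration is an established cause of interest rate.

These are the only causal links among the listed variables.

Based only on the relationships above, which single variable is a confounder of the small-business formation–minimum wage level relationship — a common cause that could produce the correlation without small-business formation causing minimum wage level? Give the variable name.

broadband penetration

Broadband penetration has a causal path to small-business formation (broadband penetration → interest rate → tourism revenue → public transit ridership → small-business formation) and a separate causal path to minimum wage level (broadband penetration → unemployment rate → minimum wage level), so it is a common cause of both.
No stated relationship gives small-business formation a causal route to minimum wage level, so the correlation is explained by the shared upstream cause rather than a direct effect.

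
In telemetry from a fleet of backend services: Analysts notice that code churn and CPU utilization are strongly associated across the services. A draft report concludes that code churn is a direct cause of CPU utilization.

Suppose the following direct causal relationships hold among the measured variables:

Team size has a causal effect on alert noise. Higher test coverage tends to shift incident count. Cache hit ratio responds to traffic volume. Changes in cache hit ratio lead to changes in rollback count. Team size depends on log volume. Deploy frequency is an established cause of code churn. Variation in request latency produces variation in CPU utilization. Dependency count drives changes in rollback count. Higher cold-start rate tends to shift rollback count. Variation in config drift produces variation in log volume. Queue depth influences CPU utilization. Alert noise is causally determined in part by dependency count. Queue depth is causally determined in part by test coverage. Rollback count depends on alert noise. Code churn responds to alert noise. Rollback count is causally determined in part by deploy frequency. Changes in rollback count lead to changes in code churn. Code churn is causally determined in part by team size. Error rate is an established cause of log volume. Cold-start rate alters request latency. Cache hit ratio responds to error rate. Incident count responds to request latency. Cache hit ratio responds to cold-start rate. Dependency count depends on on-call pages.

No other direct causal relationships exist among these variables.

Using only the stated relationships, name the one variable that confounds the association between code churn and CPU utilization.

cold-start rate

Cold-start rate has a causal path to code churn (cold-start rate → rollback count → code churn) and a separate causal path to CPU utilization (cold-start rate → request latency → CPU utilization), so it is a common cause of both.
No stated relationship gives code churn a causal route to CPU utilization, so the correlation is explained by the shared upstream cause rather than a direct effect.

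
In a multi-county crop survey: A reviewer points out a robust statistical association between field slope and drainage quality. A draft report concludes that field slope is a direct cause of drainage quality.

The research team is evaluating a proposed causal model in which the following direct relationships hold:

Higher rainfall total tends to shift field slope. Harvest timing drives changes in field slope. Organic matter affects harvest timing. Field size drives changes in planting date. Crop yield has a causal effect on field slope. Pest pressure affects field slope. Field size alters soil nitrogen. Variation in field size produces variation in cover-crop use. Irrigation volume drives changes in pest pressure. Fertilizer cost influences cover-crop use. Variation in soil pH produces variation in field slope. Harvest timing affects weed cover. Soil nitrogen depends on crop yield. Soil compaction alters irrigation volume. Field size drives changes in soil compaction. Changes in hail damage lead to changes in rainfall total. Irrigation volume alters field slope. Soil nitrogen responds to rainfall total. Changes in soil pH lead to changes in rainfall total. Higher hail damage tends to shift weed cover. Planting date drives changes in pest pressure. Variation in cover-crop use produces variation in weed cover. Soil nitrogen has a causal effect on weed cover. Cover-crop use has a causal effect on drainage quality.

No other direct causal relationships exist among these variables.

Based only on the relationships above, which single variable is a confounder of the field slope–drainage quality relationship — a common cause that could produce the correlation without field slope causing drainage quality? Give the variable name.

field size

Field size has a causal path to field slope (field size → soil compaction → irrigation volume → field slope) and a separate causal path to drainage quality (field size → cover-crop use → drainage quality), so it is a common cause of both.
No stated relationship gives field slope a causal route to drainage quality, so the correlation is explained by the shared upstream cause rather than a direct effect.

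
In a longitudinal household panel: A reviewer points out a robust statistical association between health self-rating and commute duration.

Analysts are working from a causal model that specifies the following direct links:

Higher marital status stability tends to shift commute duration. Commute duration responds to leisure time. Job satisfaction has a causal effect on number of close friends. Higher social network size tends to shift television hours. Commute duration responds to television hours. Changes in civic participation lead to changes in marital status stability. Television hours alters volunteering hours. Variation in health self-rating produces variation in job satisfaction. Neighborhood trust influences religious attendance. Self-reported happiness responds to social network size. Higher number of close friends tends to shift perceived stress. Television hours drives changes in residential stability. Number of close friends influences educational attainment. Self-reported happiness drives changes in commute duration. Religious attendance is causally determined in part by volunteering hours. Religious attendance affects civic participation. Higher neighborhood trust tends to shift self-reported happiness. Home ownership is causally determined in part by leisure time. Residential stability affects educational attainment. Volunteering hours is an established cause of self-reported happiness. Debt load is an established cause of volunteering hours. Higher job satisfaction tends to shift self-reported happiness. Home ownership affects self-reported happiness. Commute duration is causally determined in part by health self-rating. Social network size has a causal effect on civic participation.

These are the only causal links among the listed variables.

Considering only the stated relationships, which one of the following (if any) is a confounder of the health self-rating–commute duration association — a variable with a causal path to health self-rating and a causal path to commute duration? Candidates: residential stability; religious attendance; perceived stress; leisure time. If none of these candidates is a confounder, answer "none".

None of the listed candidates has causal paths to both health self-rating and commute duration in the stated relationships, so none is a common cause.

none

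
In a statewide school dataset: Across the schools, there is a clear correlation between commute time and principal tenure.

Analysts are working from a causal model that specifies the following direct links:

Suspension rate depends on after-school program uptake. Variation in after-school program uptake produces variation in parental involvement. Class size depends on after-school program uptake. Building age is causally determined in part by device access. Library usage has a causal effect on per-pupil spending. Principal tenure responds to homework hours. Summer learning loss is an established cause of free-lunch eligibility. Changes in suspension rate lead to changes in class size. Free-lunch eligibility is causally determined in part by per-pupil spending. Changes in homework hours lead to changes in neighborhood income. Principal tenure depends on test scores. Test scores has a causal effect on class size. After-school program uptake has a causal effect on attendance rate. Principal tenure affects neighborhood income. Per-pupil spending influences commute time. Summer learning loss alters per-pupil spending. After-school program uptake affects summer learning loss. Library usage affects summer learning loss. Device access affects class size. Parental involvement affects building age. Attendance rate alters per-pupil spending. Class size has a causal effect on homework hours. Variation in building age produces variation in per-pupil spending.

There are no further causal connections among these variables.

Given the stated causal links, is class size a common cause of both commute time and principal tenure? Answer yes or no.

no

Class size has no stated causal path to commute time. A confounder must cause both variables, so class size does not qualify.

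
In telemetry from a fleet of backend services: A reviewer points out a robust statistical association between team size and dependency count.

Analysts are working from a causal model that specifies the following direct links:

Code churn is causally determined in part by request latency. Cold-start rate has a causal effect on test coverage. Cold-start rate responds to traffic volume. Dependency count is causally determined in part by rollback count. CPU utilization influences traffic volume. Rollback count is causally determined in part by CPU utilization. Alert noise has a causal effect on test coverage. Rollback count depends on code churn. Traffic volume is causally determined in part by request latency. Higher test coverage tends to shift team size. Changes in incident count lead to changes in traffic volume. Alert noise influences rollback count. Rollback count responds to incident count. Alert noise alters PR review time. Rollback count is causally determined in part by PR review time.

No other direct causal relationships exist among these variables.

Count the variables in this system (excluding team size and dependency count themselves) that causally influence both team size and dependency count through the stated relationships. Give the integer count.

4

The common causes are: CPU utilization (to team size via CPU utilization → traffic volume → cold-start rate → test coverage → team size; to dependency count via CPU utilization → rollback count → dependency count); alert noise (to team size via alert noise → test coverage → team size; to dependency count via alert noise → rollback count → dependency count); incident count (to team size via incident count → traffic volume → cold-start rate → test coverage → team size; to dependency count via incident count → rollback count → dependency count); request latency (to team size via request latency → traffic volume → cold-start rate → test coverage → team size; to dependency count via request latency → code churn → rollback count → dependency count).
Every other variable lacks a causal path to at least one of team size and dependency count.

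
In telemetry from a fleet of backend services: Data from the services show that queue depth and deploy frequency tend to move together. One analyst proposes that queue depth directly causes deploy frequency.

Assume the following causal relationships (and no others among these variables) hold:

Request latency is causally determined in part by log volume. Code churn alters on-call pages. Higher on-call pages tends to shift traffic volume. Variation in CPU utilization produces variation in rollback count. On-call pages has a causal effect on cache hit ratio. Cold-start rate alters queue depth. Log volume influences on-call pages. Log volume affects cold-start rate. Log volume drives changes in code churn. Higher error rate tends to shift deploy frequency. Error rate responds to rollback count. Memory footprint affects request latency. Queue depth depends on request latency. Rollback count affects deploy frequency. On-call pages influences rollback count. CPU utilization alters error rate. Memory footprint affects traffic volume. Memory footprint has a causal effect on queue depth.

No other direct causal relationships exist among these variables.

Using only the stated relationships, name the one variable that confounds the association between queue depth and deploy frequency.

Log volume has a causal path to queue depth (log volume → cold-start rate → queue depth) and a separate causal path to deploy frequency (log volume → on-call pages → rollback count → deploy frequency), so it is a common cause of both.
No stated relationship gives queue depth a causal route to deploy frequency, so the correlation is explained by the shared upstream cause rather than a direct effect.

log volume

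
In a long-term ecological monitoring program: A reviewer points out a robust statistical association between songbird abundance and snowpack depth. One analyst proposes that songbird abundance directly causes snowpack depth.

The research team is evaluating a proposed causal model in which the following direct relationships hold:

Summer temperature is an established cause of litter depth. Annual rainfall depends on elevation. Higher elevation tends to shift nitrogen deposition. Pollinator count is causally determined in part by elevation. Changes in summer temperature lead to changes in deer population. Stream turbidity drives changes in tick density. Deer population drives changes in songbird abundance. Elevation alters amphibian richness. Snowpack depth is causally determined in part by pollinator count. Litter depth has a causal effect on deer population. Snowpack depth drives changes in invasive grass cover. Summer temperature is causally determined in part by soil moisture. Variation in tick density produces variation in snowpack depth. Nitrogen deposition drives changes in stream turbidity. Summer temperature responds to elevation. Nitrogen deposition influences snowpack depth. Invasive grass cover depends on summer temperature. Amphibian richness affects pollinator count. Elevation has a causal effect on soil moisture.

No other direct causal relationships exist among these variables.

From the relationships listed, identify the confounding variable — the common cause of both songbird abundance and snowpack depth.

elevation

Elevation has a causal path to songbird abundance (elevation → summer temperature → deer population → songbird abundance) and a separate causal path to snowpack depth (elevation → pollinator count → snowpack depth), so it is a common cause of both.
No stated relationship gives songbird abundance a causal route to snowpack depth, so the correlation is explained by the shared upstream cause rather than a direct effect.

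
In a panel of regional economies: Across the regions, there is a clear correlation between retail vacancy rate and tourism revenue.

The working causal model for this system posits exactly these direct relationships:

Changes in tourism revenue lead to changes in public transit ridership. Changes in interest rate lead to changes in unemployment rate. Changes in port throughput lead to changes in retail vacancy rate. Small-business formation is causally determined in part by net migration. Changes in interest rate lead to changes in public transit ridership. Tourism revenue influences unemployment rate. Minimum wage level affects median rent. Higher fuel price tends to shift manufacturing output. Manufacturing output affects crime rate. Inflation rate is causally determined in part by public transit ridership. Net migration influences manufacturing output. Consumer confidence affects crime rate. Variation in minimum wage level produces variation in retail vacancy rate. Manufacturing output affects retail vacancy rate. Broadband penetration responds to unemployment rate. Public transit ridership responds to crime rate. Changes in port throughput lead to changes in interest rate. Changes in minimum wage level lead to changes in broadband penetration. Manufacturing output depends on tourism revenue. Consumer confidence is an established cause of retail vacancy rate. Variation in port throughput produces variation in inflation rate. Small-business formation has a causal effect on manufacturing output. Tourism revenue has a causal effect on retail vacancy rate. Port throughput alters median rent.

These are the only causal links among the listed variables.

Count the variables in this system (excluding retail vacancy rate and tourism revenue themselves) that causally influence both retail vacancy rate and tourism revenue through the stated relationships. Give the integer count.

0

No listed variable has a causal path to both retail vacancy rate and tourism revenue, so there are no common causes.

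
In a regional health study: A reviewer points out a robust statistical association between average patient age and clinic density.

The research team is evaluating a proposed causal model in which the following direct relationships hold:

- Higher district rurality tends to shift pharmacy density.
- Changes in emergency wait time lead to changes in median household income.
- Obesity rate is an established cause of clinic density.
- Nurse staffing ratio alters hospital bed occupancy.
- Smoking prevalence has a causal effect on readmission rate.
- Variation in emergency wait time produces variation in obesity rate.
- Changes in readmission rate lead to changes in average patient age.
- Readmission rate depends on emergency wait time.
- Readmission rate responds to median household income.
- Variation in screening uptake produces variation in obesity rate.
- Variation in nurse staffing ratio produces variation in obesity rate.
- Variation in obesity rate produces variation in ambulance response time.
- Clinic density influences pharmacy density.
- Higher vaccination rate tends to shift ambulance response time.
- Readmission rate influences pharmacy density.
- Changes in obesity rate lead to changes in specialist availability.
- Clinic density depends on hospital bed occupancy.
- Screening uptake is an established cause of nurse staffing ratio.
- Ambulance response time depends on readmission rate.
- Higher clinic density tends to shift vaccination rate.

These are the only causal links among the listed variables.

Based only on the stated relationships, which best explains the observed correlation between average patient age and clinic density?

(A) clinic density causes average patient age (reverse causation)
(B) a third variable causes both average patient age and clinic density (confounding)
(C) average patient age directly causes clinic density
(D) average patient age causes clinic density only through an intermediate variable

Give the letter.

B

Emergency wait time causes average patient age (emergency wait time → readmission rate → average patient age) and clinic density (emergency wait time → obesity rate → clinic density) — a common cause creating the correlation.
There is no stated path from average patient age to clinic density or from clinic density to average patient age, so neither direct nor reverse causation applies.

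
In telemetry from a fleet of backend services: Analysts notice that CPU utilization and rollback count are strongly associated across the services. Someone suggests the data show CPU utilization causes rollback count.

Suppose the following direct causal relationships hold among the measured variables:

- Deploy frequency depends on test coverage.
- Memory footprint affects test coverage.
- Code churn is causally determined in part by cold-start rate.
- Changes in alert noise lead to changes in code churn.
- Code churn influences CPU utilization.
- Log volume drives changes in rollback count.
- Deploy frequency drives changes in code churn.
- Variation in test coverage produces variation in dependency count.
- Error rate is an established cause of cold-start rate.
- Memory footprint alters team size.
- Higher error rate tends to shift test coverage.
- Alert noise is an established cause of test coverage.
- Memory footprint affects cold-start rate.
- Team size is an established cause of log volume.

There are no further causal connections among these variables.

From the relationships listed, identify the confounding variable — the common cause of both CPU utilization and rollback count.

memory footprint

Memory footprint has a causal path to CPU utilization (memory footprint → cold-start rate → code churn → CPU utilization) and a separate causal path to rollback count (memory footprint → team size → log volume → rollback count), so it is a common cause of both.
No stated relationship gives CPU utilization a causal route to rollback count, so the correlation is explained by the shared upstream cause rather than a direct effect.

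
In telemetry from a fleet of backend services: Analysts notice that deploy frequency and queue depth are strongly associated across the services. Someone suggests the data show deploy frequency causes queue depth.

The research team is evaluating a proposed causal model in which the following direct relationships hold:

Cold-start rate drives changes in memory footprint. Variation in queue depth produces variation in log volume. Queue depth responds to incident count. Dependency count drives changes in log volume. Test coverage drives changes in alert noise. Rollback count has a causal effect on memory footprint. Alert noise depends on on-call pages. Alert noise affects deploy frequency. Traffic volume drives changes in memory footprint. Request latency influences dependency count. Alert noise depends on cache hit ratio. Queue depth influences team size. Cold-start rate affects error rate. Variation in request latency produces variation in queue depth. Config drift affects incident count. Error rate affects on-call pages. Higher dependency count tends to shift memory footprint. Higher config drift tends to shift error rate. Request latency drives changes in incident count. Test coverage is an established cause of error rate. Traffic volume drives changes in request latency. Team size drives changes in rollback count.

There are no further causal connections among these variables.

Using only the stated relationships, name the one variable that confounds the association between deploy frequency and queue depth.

Config drift has a causal path to deploy frequency (config drift → error rate → on-call pages → alert noise → deploy frequency) and a separate causal path to queue depth (config drift → incident count → queue depth), so it is a common cause of both.
No stated relationship gives deploy frequency a causal route to queue depth, so the correlation is explained by the shared upstream cause rather than a direct effect.

config drift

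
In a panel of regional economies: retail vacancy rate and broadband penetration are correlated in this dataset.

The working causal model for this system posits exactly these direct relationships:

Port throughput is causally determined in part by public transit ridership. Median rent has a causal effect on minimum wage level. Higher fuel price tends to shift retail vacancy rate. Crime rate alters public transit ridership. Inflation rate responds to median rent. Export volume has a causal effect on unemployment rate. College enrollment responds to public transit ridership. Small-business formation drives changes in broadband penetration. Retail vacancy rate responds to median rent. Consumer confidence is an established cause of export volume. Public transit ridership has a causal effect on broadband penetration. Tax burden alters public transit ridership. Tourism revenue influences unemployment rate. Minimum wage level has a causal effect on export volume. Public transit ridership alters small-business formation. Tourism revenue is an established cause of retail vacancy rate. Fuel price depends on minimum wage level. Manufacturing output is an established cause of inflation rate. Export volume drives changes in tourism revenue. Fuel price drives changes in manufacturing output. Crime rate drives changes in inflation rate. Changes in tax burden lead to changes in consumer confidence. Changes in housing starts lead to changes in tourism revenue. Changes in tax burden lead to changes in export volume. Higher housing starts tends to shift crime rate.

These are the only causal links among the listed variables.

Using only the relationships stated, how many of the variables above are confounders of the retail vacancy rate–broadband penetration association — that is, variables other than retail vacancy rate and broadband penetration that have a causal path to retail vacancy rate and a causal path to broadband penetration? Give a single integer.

2

The common causes are: housing starts (to retail vacancy rate via housing starts → tourism revenue → retail vacancy rate; to broadband penetration via housing starts → crime rate → public transit ridership → broadband penetration); tax burden (to retail vacancy rate via tax burden → export volume → tourism revenue → retail vacancy rate; to broadband penetration via tax burden → public transit ridership → broadband penetration).
Every other variable lacks a causal path to at least one of retail vacancy rate and broadband penetration.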